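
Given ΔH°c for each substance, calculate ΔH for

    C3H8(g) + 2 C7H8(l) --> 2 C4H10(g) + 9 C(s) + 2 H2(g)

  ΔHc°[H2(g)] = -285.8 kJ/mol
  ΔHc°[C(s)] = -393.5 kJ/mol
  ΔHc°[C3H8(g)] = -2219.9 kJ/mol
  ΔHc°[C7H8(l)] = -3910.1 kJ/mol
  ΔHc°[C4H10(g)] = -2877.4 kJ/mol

Using ΔH = Σ nΔHc°(reactants) − Σ nΔHc°(products):
= [1·(-2219.9) + 2·(-3910.1)] − [2·(-2877.4) + 9·(-393.5) + 2·(-285.8)]
= -172.2 kJ/mol

ΔH = -172.2 kJ/mol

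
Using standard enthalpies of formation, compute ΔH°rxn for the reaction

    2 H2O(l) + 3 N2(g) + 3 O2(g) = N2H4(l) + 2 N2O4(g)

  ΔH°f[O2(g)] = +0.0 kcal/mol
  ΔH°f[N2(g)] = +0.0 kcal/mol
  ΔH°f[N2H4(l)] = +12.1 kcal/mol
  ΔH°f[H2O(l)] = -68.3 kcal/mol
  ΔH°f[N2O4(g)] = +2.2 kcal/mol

ΔH°rxn = Σ nΔHf°(products) − Σ nΔHf°(reactants).
Products: 1·(+12.1) + 2·(+2.2) = +16.5
Reactants: 2·(-68.3) + 3·(+0.0) + 3·(+0.0) = -136.6
ΔH°rxn = (+16.5) − (-136.6) = 153.1 kcal/mol

ΔH°rxn = 153.1 kcal/mol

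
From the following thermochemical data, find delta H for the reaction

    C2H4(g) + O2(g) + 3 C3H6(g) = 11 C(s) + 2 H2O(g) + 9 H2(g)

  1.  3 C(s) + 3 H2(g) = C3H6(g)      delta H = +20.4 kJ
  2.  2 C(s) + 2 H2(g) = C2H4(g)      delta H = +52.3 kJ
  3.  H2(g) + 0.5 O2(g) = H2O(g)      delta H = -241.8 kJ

eq. 1 reversed and × 3: (-3)·(+20.4) = -61.2 kJ
eq. 2 reversed: -52.3 kJ
eq. 3 × 2: (2)·(-241.8) = -483.6 kJ
Since enthalpy is a state function, delta H = (-3)·(+20.4) + (-1)·(+52.3) + (2)·(-241.8) = -597.1 kJ

delta H = -597.1 kJ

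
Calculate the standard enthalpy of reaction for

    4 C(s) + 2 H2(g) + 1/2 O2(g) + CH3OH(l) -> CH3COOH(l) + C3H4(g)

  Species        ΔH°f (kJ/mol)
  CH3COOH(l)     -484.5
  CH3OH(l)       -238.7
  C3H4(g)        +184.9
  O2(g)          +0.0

ΔHrxn = -60.9 kJ/mol

Products: 1·(-484.5) + 1·(+184.9) = -299.6
Reactants: 4·(+0.0) + 2·(+0.0) + 1/2·(+0.0) + 1·(-238.7) = -238.7
ΔHrxn = (-299.6) − (-238.7) = -60.9 kJ/mol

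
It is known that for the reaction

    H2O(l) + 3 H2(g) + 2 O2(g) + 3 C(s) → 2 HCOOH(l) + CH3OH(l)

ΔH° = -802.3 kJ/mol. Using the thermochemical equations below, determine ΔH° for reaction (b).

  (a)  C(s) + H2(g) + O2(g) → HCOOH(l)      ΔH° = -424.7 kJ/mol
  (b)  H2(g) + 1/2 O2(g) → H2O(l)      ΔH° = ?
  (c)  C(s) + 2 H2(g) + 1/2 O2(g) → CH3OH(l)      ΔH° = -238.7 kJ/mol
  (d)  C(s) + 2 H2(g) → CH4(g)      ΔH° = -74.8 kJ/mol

ΔH° = -285.8 kJ/mol

(a) × 2 (×2 to match 2 HCOOH(l) in the target): (2)·(-424.7) = -849.4 kJ/mol
(b) reversed (reverse to put H2O(l) on the reactant side): contributes −x
(c) as written (CH3OH(l) already on the product side): -238.7 kJ/mol
(d): not needed (CH4(g) appears nowhere else).
-802.3 = (-849.4) + (-238.7) − x
x = (-802.3 − (-1088.1)) / (-1) = -285.8 kJ/mol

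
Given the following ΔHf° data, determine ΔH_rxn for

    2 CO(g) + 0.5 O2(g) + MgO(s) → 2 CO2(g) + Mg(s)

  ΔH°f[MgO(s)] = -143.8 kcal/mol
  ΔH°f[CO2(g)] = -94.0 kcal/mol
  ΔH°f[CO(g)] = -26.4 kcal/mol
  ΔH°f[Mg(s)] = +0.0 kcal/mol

Products: 2·(-94.0) + 1·(+0.0) = -188.0
Reactants: 2·(-26.4) + 1/2·(+0.0) + 1·(-143.8) = -196.6
ΔH_rxn = (-188.0) − (-196.6) = 8.6 kcal/mol

ΔH_rxn = 8.6 kcal/mol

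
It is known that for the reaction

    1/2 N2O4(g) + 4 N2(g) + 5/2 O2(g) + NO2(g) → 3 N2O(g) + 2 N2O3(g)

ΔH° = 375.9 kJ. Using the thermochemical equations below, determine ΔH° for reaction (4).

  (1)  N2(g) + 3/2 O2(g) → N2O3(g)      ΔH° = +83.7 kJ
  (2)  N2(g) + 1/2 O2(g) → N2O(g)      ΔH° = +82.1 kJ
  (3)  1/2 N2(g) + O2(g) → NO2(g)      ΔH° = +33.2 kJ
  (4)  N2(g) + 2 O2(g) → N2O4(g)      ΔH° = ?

(1) × 2 (×2 to match 2 N2O3(g) in the target): (2)·(+83.7) = +167.4 kJ
(2) × 3 (×3 to match 3 N2O(g) in the target): (3)·(+82.1) = +246.3 kJ
(3) reversed (reverse to put NO2(g) on the reactant side): -33.2 kJ
(4) reversed and × 1/2 (N2O4(g) must end up as a reactant; ×1/2 to match 1/2 N2O4(g) in the target): contributes −1/2·x
+375.9 = (+167.4) + (+246.3) + (-33.2) − 1/2·x
x = (+375.9 − (+380.5)) / (-1/2) = 9.2 kJ

ΔH° = 9.2 kJ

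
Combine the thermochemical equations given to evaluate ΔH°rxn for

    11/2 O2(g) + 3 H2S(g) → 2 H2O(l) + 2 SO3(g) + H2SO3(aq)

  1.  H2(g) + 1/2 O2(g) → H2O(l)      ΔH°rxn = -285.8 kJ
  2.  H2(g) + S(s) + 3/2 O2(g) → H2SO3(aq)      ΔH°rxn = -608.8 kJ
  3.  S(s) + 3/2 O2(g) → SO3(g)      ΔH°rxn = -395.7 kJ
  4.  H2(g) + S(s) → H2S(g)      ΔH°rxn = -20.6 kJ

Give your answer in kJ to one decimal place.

eq. 1 × 2: (2)·(-285.8) = -571.6 kJ
eq. 2 as written: -608.8 kJ
eq. 3 × 2: (2)·(-395.7) = -791.4 kJ
eq. 4 reversed and × 3: (-3)·(-20.6) = +61.8 kJ
Summing the manipulated equations, ΔH°rxn = (-571.6) + (-608.8) + (-791.4) + (+61.8) = -1910.0 kJ

ΔH°rxn = -1910.0 kJ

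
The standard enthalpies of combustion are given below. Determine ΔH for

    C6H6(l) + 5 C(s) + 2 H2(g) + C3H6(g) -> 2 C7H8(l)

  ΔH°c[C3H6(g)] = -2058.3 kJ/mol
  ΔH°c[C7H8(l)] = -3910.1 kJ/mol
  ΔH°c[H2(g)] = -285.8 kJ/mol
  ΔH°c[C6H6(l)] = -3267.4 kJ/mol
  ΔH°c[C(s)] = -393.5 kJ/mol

Using ΔH = Σ nΔHc°(reactants) − Σ nΔHc°(products):
= [1·(-3267.4) + 5·(-393.5) + 2·(-285.8) + 1·(-2058.3)] − [2·(-3910.1)]
= -44.6 kJ/mol

ΔH = -44.6 kJ/mol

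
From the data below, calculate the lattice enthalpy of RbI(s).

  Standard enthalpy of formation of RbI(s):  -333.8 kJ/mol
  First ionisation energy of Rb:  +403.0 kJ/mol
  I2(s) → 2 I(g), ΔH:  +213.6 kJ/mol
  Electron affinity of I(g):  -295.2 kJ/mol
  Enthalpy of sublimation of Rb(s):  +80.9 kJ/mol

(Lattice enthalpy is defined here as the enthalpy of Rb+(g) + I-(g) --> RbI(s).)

U = -629.3 kJ/mol

ΔHf° = 1·ΔHsub + 1·(ΣIE) + 1/2·D(I2) + 1·EA + U
-333.8 = 1·(+80.9) + 1·(+403.0) + 1/2·(+213.6) + 1·(-295.2) + U
U = -333.8 − (+295.5) = -629.3 kJ/mol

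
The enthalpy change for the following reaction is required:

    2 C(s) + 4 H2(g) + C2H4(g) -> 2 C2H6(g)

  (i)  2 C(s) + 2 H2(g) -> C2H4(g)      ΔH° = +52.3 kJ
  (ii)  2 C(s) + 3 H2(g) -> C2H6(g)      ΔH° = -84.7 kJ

ΔH° = -221.7 kJ

(i) reversed: -52.3 kJ
(ii) × 2: (2)·(-84.7) = -169.4 kJ
Summing the manipulated equations, ΔH° = (-52.3) + (-169.4) = -221.7 kJ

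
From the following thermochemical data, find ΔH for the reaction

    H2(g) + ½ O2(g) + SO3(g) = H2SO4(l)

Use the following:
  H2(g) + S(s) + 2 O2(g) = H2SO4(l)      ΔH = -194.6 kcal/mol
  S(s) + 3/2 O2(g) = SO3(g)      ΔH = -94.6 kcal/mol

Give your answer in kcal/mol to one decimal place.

ΔH = -100.0 kcal/mol

equation 1 as written: -194.6 kcal/mol
equation 2 reversed: +94.6 kcal/mol
ΔH = (-194.6) + (+94.6) = -100.0 kcal/mol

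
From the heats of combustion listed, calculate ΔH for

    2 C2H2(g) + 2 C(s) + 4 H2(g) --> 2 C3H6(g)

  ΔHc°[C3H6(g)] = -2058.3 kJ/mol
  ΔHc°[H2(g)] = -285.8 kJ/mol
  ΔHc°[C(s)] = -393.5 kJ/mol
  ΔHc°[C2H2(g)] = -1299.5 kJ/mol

Using ΔH = Σ nΔHc°(reactants) − Σ nΔHc°(products):
= [2·(-1299.5) + 2·(-393.5) + 4·(-285.8)] − [2·(-2058.3)]
= -412.6 kJ/mol

ΔH = -412.6 kJ/mol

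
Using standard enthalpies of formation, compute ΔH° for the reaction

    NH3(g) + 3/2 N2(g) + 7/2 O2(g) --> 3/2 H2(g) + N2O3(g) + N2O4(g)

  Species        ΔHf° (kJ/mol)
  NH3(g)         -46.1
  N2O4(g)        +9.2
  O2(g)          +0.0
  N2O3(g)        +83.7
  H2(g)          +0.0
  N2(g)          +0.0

Products: 3/2·(+0.0) + 1·(+83.7) + 1·(+9.2) = +92.9
Reactants: 1·(-46.1) + 3/2·(+0.0) + 7/2·(+0.0) = -46.1
ΔH° = (+92.9) − (-46.1) = 139.0 kJ/mol

ΔH° = 139.0 kJ/mol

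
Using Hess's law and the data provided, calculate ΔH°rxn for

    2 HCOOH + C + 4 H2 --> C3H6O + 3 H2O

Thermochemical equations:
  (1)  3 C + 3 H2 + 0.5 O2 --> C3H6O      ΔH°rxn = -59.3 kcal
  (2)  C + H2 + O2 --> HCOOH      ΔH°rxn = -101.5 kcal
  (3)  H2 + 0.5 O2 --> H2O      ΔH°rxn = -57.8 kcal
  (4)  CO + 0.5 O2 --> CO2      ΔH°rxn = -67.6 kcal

ΔH°rxn = -29.7 kcal

(1) as written: -59.3 kcal
(2) reversed and × 2: (-2)·(-101.5) = +203.0 kcal
(3) × 3: (3)·(-57.8) = -173.4 kcal
(4): not needed.
Combining the equations, ΔH°rxn = (1)·(-59.3) + (-2)·(-101.5) + (3)·(-57.8) = -29.7 kcal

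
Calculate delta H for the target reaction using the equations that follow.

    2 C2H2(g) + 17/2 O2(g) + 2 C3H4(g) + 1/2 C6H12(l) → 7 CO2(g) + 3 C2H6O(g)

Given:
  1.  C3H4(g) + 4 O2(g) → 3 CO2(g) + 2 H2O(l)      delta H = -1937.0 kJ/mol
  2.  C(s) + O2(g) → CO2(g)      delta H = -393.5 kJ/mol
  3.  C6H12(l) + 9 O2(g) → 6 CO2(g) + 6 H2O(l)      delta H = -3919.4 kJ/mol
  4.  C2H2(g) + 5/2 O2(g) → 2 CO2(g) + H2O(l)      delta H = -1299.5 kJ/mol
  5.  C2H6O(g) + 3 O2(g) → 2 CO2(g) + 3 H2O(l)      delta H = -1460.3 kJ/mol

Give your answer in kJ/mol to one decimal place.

eq. 1 × 2: (2)·(-1937.0) = -3874.0 kJ/mol
eq. 2: not needed.
eq. 3 × 1/2: (1/2)·(-3919.4) = -1959.7 kJ/mol
eq. 4 × 2: (2)·(-1299.5) = -2599.0 kJ/mol
eq. 5 reversed and × 3: (-3)·(-1460.3) = +4380.9 kJ/mol
delta H = (2)·(-1937.0) + (1/2)·(-3919.4) + (2)·(-1299.5) + (-3)·(-1460.3) = -4051.8 kJ/mol

delta H = -4051.8 kJ/mol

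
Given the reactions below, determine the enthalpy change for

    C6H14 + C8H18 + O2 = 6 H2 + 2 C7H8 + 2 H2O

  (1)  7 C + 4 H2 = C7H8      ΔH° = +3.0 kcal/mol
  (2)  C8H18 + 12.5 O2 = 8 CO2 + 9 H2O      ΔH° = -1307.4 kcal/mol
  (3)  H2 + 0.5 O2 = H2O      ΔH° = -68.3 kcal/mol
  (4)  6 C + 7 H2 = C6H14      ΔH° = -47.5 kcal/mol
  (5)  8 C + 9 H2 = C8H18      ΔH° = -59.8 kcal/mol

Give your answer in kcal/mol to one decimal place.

ΔH° = -23.3 kcal/mol

(1) × 2: (2)·(+3.0) = +6.0 kcal/mol
(2): not needed.
(3) × 2: (2)·(-68.3) = -136.6 kcal/mol
(4) reversed: +47.5 kcal/mol
(5) reversed: +59.8 kcal/mol
Combining the equations, ΔH° = (+6.0) + (-136.6) + (+47.5) + (+59.8) = -23.3 kcal/mol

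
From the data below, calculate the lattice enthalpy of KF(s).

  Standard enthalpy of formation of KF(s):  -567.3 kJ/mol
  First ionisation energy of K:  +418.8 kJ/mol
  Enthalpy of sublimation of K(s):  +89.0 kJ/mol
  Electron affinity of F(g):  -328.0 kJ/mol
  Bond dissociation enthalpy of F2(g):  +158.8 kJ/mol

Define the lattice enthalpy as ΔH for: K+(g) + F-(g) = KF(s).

ΔHf° = 1·ΔHsub + 1·(ΣIE) + 1/2·D(F2) + 1·EA + U
-567.3 = 1·(+89.0) + 1·(+418.8) + 1/2·(+158.8) + 1·(-328.0) + U
U = -567.3 − (+259.2) = -826.5 kJ/mol

U = -826.5 kJ/mol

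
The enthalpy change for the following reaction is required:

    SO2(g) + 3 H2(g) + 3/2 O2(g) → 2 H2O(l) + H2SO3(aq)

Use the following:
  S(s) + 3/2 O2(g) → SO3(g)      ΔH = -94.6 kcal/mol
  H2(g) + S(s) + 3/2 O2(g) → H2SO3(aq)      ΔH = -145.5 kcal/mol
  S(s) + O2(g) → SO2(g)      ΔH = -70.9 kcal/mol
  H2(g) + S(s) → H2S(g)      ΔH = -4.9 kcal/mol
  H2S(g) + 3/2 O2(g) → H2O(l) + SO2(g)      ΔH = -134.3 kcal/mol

ΔH = -211.2 kcal/mol

equation 1: not needed.
equation 2 as written: -145.5 kcal/mol
equation 3 reversed and × 3: (-3)·(-70.9) = +212.7 kcal/mol
equation 4 × 2: (2)·(-4.9) = -9.8 kcal/mol
equation 5 × 2: (2)·(-134.3) = -268.6 kcal/mol
ΔH = (-145.5) + (+212.7) + (-9.8) + (-268.6) = -211.2 kcal/mol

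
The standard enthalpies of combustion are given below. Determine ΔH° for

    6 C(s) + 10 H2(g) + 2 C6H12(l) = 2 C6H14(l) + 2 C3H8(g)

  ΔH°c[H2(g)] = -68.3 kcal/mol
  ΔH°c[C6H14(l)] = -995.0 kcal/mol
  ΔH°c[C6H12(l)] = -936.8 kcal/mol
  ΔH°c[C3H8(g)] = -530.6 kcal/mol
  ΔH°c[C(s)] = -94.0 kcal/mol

ΔH° = -69.4 kcal/mol

With combustion enthalpies, reactants minus products:
= [6·(-94.0) + 10·(-68.3) + 2·(-936.8)] − [2·(-995.0) + 2·(-530.6)]
= -69.4 kcal/mol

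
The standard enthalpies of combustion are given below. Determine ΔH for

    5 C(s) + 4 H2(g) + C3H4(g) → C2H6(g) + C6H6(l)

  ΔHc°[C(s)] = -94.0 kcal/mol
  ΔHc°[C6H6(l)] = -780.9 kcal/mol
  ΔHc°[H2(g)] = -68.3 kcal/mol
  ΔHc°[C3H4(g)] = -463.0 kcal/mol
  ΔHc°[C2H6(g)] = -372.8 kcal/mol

With combustion enthalpies, reactants minus products:
= [5·(-94.0) + 4·(-68.3) + 1·(-463.0)] − [1·(-372.8) + 1·(-780.9)]
= -52.5 kcal/mol

ΔH = -52.5 kcal/mol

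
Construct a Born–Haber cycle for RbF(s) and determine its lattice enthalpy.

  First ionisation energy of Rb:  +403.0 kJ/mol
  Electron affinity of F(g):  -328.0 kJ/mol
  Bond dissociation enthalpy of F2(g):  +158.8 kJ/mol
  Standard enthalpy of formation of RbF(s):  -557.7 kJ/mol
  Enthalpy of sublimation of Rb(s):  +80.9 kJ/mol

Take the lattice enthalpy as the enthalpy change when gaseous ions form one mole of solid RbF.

ΔHf° = 1·ΔHsub + 1·(ΣIE) + 1/2·D(F2) + 1·EA + U
-557.7 = 1·(+80.9) + 1·(+403.0) + 1/2·(+158.8) + 1·(-328.0) + U
U = -557.7 − (+235.3) = -793.0 kJ/mol

U = -793.0 kJ/mol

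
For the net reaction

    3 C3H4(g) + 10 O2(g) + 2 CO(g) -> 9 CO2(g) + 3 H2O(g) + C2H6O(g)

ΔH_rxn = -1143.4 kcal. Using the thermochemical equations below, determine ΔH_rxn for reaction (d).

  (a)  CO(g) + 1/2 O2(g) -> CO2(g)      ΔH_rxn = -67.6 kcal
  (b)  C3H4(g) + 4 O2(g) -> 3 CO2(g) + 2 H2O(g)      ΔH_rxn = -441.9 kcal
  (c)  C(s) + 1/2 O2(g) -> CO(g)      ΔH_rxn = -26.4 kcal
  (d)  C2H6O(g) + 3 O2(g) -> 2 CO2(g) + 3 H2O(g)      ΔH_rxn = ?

ΔH_rxn = -317.5 kcal

(a) × 2: (2)·(-67.6) = -135.2 kcal
(b) × 3: (3)·(-441.9) = -1325.7 kcal
(c): not needed.
(d) reversed: contributes −x
-1143.4 = (-135.2) + (-1325.7) − x
x = (-1143.4 − (-1460.9)) / (-1) = -317.5 kcal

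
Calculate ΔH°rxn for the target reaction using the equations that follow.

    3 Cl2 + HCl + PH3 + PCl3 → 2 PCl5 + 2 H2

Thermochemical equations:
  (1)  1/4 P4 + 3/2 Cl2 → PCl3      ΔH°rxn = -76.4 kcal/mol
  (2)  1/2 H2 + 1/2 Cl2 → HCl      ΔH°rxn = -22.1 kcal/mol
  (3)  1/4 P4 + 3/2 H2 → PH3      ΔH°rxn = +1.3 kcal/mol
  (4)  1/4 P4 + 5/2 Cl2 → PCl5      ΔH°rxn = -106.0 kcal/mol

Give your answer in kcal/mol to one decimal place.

(1) reversed (reverse to put PCl3 on the reactant side): +76.4 kcal/mol
(2) reversed (reverse to put HCl on the reactant side): +22.1 kcal/mol
(3) reversed (PH3 must end up as a reactant): -1.3 kcal/mol
(4) × 2 (scale by 2 for the 2 PCl5): (2)·(-106.0) = -212.0 kcal/mol
ΔH°rxn = (-1)·(-76.4) + (-1)·(-22.1) + (-1)·(+1.3) + (2)·(-106.0) = -114.8 kcal/mol

ΔH°rxn = -114.8 kcal/mol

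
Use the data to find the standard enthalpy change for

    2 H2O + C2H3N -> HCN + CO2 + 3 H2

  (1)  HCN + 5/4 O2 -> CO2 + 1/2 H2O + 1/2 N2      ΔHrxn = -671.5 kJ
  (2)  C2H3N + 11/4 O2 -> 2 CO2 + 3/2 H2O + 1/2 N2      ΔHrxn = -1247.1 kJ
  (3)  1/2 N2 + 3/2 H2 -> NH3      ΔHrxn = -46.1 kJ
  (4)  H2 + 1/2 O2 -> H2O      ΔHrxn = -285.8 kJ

ΔHrxn = 281.8 kJ

(1) reversed: +671.5 kJ
(2) as written: -1247.1 kJ
(3): not needed.
(4) reversed and × 3: (-3)·(-285.8) = +857.4 kJ
ΔHrxn = (+671.5) + (-1247.1) + (+857.4) = 281.8 kJ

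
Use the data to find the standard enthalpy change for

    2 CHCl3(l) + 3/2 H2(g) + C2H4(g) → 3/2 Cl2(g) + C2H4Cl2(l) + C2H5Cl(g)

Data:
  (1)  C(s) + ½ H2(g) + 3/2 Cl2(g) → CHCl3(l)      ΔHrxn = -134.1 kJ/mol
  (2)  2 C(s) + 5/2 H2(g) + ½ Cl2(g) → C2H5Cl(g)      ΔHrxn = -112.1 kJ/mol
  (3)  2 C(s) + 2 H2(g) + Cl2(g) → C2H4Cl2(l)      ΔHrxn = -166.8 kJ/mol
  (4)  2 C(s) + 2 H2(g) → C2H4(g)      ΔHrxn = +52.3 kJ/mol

ΔHrxn = -63.0 kJ/mol

(1) reversed and × 2 (CHCl3(l) must end up as a reactant; scale by 2 for the 2 CHCl3(l)): (-2)·(-134.1) = +268.2 kJ/mol
(2) as written (C2H5Cl(g) already on the product side): -112.1 kJ/mol
(3) as written (C2H4Cl2(l) already on the product side): -166.8 kJ/mol
(4) reversed (reverse to put C2H4(g) on the reactant side): -52.3 kJ/mol
ΔHrxn = (-2)·(-134.1) + (1)·(-112.1) + (1)·(-166.8) + (-1)·(+52.3) = -63.0 kJ/mol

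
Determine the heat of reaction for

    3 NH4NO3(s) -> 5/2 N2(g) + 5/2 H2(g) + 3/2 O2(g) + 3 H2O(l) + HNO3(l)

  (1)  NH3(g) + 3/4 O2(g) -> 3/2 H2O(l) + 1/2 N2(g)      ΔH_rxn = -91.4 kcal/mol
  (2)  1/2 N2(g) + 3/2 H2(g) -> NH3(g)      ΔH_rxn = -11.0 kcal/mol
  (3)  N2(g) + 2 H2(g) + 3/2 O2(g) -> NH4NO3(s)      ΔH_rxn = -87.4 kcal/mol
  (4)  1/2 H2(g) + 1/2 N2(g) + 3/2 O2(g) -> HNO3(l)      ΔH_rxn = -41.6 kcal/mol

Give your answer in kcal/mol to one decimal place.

(1) × 2: (2)·(-91.4) = -182.8 kcal/mol
(2) × 2: (2)·(-11.0) = -22.0 kcal/mol
(3) reversed and × 3: (-3)·(-87.4) = +262.2 kcal/mol
(4) as written: -41.6 kcal/mol
Summing the manipulated equations, ΔH_rxn = (2)·(-91.4) + (2)·(-11.0) + (-3)·(-87.4) + (1)·(-41.6) = 15.8 kcal/mol

ΔH_rxn = 15.8 kcal/mol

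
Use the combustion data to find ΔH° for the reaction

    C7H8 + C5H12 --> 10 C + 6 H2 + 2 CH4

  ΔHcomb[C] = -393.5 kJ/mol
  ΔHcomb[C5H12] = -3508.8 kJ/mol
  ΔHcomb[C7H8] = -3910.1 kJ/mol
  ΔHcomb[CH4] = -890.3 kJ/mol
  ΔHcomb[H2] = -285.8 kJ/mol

ΔH° = 11.5 kJ/mol

Using ΔH = Σ nΔHc°(reactants) − Σ nΔHc°(products):
= [1·(-3910.1) + 1·(-3508.8)] − [10·(-393.5) + 6·(-285.8) + 2·(-890.3)]
= 11.5 kJ/mol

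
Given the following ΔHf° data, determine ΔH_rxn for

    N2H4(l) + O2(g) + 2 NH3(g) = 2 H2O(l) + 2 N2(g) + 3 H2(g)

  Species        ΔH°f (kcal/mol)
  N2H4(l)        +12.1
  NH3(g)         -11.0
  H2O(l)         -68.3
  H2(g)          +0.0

ΔH_rxn = -126.7 kcal/mol

ΔH°rxn = Σ nΔHf°(products) − Σ nΔHf°(reactants).
Products: 2·(-68.3) + 2·(+0.0) + 3·(+0.0) = -136.6
Reactants: 1·(+12.1) + 1·(+0.0) + 2·(-11.0) = -9.9
ΔH_rxn = (-136.6) − (-9.9) = -126.7 kcal/mol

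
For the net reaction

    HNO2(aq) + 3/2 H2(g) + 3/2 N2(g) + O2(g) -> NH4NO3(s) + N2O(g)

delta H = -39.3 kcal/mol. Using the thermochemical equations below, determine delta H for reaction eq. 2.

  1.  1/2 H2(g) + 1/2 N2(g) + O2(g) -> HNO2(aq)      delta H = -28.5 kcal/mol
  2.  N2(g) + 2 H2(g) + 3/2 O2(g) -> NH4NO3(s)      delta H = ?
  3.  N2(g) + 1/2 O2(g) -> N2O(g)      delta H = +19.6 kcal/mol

eq. 1 reversed: +28.5 kcal/mol
eq. 2 as written: contributes x
eq. 3 as written: +19.6 kcal/mol
-39.3 = (+28.5) + (+19.6) + x
x = (-39.3 − (+48.1)) / (1) = -87.4 kcal/mol

delta H = -87.4 kcal/mol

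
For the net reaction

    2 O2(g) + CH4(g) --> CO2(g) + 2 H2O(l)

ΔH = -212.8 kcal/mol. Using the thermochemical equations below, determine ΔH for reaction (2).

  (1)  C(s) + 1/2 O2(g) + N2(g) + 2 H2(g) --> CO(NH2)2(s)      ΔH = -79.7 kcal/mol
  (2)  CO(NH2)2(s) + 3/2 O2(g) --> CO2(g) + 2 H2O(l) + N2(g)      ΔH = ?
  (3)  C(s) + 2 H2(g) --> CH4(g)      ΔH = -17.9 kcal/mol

ΔH = -151.0 kcal/mol

(1) as written: -79.7 kcal/mol
(2) as written (CO2(g) already on the product side): contributes x
(3) reversed (reverse to put CH4(g) on the reactant side): +17.9 kcal/mol
-212.8 = (-79.7) + (+17.9) + x
x = (-212.8 − (-61.8)) / (1) = -151.0 kcal/mol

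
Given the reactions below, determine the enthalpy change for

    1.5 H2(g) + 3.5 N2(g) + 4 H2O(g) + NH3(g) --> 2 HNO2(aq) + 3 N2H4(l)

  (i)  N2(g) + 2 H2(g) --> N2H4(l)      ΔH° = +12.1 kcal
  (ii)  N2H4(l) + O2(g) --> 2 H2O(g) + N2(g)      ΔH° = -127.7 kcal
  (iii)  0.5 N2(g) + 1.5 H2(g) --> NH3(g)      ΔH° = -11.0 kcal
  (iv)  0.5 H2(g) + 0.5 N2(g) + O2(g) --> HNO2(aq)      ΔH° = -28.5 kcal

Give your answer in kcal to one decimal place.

ΔH° = 221.5 kcal

(i) as written: +12.1 kcal
(ii) reversed and × 2 (reverse to put H2O(g) on the reactant side; ×2 to match 4 H2O(g) in the target): (-2)·(-127.7) = +255.4 kcal
(iii) reversed (reverse to put NH3(g) on the reactant side): +11.0 kcal
(iv) × 2 (×2 to match 2 HNO2(aq) in the target): (2)·(-28.5) = -57.0 kcal
Combining the equations, ΔH° = (+12.1) + (+255.4) + (+11.0) + (-57.0) = 221.5 kcal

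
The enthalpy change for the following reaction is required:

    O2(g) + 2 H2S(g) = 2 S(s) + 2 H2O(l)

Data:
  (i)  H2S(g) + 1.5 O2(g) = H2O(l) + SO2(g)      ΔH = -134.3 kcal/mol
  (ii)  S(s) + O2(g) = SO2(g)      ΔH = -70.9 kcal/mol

ΔH = -126.8 kcal/mol

(i) × 2: (2)·(-134.3) = -268.6 kcal/mol
(ii) reversed and × 2: (-2)·(-70.9) = +141.8 kcal/mol
ΔH = (-268.6) + (+141.8) = -126.8 kcal/mol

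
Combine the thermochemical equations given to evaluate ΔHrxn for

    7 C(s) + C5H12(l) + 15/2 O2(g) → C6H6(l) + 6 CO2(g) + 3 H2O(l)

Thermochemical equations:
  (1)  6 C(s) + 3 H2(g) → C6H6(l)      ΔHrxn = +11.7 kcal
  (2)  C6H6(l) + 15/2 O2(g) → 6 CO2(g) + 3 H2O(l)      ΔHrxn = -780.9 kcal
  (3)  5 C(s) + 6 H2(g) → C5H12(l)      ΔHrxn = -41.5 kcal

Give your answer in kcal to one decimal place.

(1) × 2: (2)·(+11.7) = +23.4 kcal
(2) as written (CO2(g) already on the product side): -780.9 kcal
(3) reversed (C5H12(l) must end up as a reactant): +41.5 kcal
ΔHrxn = (+23.4) + (-780.9) + (+41.5) = -716.0 kcal

ΔHrxn = -716.0 kcal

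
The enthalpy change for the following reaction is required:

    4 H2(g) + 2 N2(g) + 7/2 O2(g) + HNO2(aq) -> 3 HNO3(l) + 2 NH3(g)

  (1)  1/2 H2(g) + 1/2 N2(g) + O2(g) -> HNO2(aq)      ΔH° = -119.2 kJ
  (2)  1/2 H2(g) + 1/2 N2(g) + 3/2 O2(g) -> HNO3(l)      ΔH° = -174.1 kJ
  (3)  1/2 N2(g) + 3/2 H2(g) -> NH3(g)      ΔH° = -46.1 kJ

(1) reversed: +119.2 kJ
(2) × 3: (3)·(-174.1) = -522.3 kJ
(3) × 2: (2)·(-46.1) = -92.2 kJ
ΔH° = (-1)·(-119.2) + (3)·(-174.1) + (2)·(-46.1) = -495.3 kJ

ΔH° = -495.3 kJ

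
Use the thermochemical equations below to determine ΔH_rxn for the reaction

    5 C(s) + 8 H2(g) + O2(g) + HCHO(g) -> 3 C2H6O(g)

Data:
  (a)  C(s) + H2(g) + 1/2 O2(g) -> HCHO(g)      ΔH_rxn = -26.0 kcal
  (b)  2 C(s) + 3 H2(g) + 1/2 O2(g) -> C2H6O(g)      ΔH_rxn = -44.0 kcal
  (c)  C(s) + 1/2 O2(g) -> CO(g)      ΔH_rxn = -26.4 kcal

ΔH_rxn = -106.0 kcal

(a) reversed (HCHO(g) must end up as a reactant): +26.0 kcal
(b) × 3 (×3 to match 3 C2H6O(g) in the target): (3)·(-44.0) = -132.0 kcal
(c): not needed (CO(g) appears nowhere else).
By Hess's law, ΔH_rxn = (-1)·(-26.0) + (3)·(-44.0) = -106.0 kcal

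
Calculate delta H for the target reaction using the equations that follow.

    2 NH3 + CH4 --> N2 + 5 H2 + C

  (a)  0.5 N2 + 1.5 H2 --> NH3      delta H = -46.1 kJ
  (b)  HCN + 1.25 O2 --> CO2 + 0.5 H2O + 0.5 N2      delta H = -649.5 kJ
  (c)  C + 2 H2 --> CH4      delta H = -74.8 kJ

delta H = 167.0 kJ

(a) reversed and × 2: (-2)·(-46.1) = +92.2 kJ
(b): not needed.
(c) reversed: +74.8 kJ
Combining the equations, delta H = (-2)·(-46.1) + (-1)·(-74.8) = 167.0 kJ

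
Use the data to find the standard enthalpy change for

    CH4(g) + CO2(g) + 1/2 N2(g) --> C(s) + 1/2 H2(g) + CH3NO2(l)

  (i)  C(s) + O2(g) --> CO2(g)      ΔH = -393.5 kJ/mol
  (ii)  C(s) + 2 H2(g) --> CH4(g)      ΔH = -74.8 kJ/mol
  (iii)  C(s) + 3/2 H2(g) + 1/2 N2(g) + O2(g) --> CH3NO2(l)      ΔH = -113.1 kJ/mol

(i) reversed (reverse to put CO2(g) on the reactant side): +393.5 kJ/mol
(ii) reversed (CH4(g) must end up as a reactant): +74.8 kJ/mol
(iii) as written (CH3NO2(l) already on the product side): -113.1 kJ/mol
ΔH = (+393.5) + (+74.8) + (-113.1) = 355.2 kJ/mol

ΔH = 355.2 kJ/mol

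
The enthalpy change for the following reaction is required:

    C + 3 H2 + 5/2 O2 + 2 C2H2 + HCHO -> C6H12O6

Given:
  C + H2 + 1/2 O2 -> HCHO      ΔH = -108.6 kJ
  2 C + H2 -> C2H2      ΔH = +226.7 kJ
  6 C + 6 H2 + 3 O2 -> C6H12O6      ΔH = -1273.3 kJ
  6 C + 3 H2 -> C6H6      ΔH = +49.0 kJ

equation 1 reversed (reverse to put HCHO on the reactant side): +108.6 kJ
equation 2 reversed and × 2 (C2H2 must end up as a reactant; scale by 2 for the 2 C2H2): (-2)·(+226.7) = -453.4 kJ
equation 3 as written (C6H12O6 already on the product side): -1273.3 kJ
equation 4: not needed (C6H6 appears nowhere else).
ΔH = (-1)·(-108.6) + (-2)·(+226.7) + (1)·(-1273.3) = -1618.1 kJ

ΔH = -1618.1 kJ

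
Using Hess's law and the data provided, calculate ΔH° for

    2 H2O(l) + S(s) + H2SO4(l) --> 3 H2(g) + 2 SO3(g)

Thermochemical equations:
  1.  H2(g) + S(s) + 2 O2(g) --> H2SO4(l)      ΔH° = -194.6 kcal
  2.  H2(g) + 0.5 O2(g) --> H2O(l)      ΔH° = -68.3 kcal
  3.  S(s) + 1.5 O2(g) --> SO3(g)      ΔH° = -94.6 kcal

eq. 1 reversed (reverse to put H2SO4(l) on the reactant side): +194.6 kcal
eq. 2 reversed and × 2 (H2O(l) must end up as a reactant; ×2 to match 2 H2O(l) in the target): (-2)·(-68.3) = +136.6 kcal
eq. 3 × 2 (scale by 2 for the 2 SO3(g)): (2)·(-94.6) = -189.2 kcal
Since enthalpy is a state function, ΔH° = (-1)·(-194.6) + (-2)·(-68.3) + (2)·(-94.6) = 142.0 kcal

ΔH° = 142.0 kcal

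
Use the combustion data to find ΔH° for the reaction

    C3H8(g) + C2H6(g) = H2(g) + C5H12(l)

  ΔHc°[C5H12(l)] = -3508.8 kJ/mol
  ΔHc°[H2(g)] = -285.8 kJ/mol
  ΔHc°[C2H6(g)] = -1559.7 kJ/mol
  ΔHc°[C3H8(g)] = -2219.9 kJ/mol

ΔH° = 15.0 kJ/mol

With combustion enthalpies, reactants minus products:
= [1·(-2219.9) + 1·(-1559.7)] − [1·(-285.8) + 1·(-3508.8)]
= 15.0 kJ/mol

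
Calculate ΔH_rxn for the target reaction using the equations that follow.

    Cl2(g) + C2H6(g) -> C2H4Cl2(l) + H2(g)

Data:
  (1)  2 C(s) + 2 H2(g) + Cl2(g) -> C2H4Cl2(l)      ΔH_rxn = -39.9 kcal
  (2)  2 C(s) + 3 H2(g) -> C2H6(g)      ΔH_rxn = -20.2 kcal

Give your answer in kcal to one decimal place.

(1) as written (C2H4Cl2(l) already on the product side): -39.9 kcal
(2) reversed (C2H6(g) must end up as a reactant): +20.2 kcal
By Hess's law, ΔH_rxn = (1)·(-39.9) + (-1)·(-20.2) = -19.7 kcal

ΔH_rxn = -19.7 kcal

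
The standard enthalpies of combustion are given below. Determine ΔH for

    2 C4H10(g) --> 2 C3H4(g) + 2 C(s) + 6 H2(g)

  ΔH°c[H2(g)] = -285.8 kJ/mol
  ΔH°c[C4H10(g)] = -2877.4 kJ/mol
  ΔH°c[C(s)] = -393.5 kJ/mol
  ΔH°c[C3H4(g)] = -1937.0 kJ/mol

With combustion enthalpies, reactants minus products:
= [2·(-2877.4)] − [2·(-1937.0) + 2·(-393.5) + 6·(-285.8)]
= 621.0 kJ/mol

ΔH = 621.0 kJ/mol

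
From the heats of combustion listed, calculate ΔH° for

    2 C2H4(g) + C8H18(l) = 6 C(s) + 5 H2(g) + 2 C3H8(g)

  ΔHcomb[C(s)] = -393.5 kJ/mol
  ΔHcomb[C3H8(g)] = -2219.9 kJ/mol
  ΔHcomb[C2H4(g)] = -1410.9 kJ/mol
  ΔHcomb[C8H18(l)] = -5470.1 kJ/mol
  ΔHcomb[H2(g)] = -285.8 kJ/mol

With combustion enthalpies, reactants minus products:
= [2·(-1410.9) + 1·(-5470.1)] − [6·(-393.5) + 5·(-285.8) + 2·(-2219.9)]
= -62.1 kJ/mol

ΔH° = -62.1 kJ/mol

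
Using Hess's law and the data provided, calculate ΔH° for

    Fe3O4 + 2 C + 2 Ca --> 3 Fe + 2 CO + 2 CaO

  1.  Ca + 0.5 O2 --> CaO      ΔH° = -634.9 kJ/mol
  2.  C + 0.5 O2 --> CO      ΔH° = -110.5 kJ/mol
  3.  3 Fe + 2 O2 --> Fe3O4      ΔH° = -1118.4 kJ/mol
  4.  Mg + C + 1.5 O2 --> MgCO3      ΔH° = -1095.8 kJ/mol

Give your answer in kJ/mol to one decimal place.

eq. 1 × 2: (2)·(-634.9) = -1269.8 kJ/mol
eq. 2 × 2: (2)·(-110.5) = -221.0 kJ/mol
eq. 3 reversed: +1118.4 kJ/mol
eq. 4: not needed.
Summing the manipulated equations, ΔH° = (2)·(-634.9) + (2)·(-110.5) + (-1)·(-1118.4) = -372.4 kJ/mol

ΔH° = -372.4 kJ/mol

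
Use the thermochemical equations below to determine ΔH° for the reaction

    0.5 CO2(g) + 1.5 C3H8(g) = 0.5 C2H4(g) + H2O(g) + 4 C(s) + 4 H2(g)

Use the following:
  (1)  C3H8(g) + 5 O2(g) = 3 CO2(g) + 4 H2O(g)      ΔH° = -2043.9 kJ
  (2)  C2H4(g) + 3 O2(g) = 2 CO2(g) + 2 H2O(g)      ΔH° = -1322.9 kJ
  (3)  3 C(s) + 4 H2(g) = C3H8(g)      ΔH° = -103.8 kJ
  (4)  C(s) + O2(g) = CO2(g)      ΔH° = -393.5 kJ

ΔH° = 136.8 kJ

(1) × 1/2: (1/2)·(-2043.9) = -1021.95 kJ
(2) reversed and × 1/2: (-1/2)·(-1322.9) = +661.45 kJ
(3) reversed: +103.8 kJ
(4) reversed: +393.5 kJ
ΔH° = (-1021.95) + (+661.45) + (+103.8) + (+393.5) = 136.8 kJ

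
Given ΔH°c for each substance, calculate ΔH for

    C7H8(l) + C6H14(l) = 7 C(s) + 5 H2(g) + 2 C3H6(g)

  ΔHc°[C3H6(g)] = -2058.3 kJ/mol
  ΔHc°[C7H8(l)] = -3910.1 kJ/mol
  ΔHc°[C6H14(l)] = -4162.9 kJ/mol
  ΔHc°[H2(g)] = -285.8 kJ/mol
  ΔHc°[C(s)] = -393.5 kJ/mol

ΔH = 227.1 kJ/mol

With combustion enthalpies, reactants minus products:
= [1·(-3910.1) + 1·(-4162.9)] − [7·(-393.5) + 5·(-285.8) + 2·(-2058.3)]
= 227.1 kJ/mol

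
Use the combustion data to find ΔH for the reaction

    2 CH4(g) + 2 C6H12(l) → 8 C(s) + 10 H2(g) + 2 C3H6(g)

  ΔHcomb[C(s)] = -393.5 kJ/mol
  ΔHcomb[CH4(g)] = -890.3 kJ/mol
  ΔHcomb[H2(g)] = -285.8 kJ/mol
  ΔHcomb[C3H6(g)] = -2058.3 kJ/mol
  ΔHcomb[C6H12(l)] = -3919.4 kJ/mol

With combustion enthalpies, reactants minus products:
= [2·(-890.3) + 2·(-3919.4)] − [8·(-393.5) + 10·(-285.8) + 2·(-2058.3)]
= 503.2 kJ/mol

ΔH = 503.2 kJ/mol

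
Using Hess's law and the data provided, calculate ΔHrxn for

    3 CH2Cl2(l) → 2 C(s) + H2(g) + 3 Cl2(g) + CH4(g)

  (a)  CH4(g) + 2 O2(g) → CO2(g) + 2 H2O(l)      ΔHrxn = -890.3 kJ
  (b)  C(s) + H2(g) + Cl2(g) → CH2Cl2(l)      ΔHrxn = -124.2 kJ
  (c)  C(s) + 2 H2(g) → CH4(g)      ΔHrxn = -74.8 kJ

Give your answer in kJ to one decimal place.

(a): not needed.
(b) reversed and × 3: (-3)·(-124.2) = +372.6 kJ
(c) as written: -74.8 kJ
ΔHrxn = (+372.6) + (-74.8) = 297.8 kJ

ΔHrxn = 297.8 kJ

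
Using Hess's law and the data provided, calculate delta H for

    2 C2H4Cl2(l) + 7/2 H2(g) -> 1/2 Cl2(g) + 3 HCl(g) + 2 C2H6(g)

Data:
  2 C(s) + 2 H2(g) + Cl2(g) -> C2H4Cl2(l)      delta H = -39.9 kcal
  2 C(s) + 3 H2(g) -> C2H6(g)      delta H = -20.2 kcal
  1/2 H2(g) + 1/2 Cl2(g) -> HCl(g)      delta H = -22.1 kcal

equation 1 reversed and × 2 (C2H4Cl2(l) must end up as a reactant; ×2 to match 2 C2H4Cl2(l) in the target): (-2)·(-39.9) = +79.8 kcal
equation 2 × 2 (scale by 2 for the 2 C2H6(g)): (2)·(-20.2) = -40.4 kcal
equation 3 × 3 (×3 to match 3 HCl(g) in the target): (3)·(-22.1) = -66.3 kcal
Summing the manipulated equations, delta H = (+79.8) + (-40.4) + (-66.3) = -26.9 kcal

delta H = -26.9 kcal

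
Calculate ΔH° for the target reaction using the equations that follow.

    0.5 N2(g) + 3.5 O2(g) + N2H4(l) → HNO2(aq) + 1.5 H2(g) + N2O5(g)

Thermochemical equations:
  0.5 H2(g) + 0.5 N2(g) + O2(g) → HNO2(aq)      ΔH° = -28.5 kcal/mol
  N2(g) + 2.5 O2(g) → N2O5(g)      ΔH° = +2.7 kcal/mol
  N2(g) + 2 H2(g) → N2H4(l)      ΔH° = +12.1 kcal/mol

ΔH° = -37.9 kcal/mol

equation 1 as written (HNO2(aq) already on the product side): -28.5 kcal/mol
equation 2 as written (N2O5(g) already on the product side): +2.7 kcal/mol
equation 3 reversed (N2H4(l) must end up as a reactant): -12.1 kcal/mol
Since enthalpy is a state function, ΔH° = (1)·(-28.5) + (1)·(+2.7) + (-1)·(+12.1) = -37.9 kcal/mol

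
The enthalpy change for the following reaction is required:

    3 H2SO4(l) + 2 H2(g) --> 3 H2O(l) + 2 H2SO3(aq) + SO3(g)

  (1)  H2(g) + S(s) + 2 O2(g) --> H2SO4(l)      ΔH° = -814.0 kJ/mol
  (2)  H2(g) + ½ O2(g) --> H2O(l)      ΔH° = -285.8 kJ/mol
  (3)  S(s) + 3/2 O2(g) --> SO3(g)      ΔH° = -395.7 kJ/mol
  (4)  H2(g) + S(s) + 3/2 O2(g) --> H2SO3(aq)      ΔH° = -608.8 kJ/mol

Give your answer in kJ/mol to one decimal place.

ΔH° = -28.7 kJ/mol

(1) reversed and × 3: (-3)·(-814.0) = +2442.0 kJ/mol
(2) × 3: (3)·(-285.8) = -857.4 kJ/mol
(3) as written: -395.7 kJ/mol
(4) × 2: (2)·(-608.8) = -1217.6 kJ/mol
By Hess's law, ΔH° = (+2442.0) + (-857.4) + (-395.7) + (-1217.6) = -28.7 kJ/mol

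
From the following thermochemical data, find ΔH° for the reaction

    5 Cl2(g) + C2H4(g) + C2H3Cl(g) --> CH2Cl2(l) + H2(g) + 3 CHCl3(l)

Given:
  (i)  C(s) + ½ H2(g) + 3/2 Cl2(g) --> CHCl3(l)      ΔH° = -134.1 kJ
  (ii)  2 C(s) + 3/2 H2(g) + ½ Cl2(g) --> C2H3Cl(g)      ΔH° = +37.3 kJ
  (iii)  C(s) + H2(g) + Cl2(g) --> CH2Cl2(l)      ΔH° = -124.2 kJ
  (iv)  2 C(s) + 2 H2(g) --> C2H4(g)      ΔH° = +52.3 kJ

ΔH° = -616.1 kJ

(i) × 3: (3)·(-134.1) = -402.3 kJ
(ii) reversed: -37.3 kJ
(iii) as written: -124.2 kJ
(iv) reversed: -52.3 kJ
ΔH° = (-402.3) + (-37.3) + (-124.2) + (-52.3) = -616.1 kJ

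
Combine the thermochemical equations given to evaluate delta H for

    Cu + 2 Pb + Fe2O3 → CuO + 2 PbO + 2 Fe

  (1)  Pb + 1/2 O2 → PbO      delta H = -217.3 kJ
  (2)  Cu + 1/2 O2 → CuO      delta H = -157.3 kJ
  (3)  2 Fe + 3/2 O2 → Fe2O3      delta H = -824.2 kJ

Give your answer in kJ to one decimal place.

delta H = 232.3 kJ

(1) × 2: (2)·(-217.3) = -434.6 kJ
(2) as written: -157.3 kJ
(3) reversed: +824.2 kJ
delta H = (-434.6) + (-157.3) + (+824.2) = 232.3 kJ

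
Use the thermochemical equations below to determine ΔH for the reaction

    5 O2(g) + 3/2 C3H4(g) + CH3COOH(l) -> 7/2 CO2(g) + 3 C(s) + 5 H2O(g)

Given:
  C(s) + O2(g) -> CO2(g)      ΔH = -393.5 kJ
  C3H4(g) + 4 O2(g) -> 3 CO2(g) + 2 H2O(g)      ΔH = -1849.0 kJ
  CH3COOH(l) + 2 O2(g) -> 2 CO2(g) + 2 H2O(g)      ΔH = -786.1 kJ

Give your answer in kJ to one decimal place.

equation 1 reversed and × 3: (-3)·(-393.5) = +1180.5 kJ
equation 2 × 3/2: (3/2)·(-1849.0) = -2773.5 kJ
equation 3 as written: -786.1 kJ
ΔH = (+1180.5) + (-2773.5) + (-786.1) = -2379.1 kJ

ΔH = -2379.1 kJ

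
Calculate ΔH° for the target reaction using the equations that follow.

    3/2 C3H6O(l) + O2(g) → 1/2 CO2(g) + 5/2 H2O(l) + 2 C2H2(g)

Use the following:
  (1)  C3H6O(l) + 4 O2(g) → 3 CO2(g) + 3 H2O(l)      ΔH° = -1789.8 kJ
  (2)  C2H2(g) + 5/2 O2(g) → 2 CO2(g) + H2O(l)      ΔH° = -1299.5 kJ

(1) × 3/2 (×3/2 to match 3/2 C3H6O(l) in the target): (3/2)·(-1789.8) = -2684.7 kJ
(2) reversed and × 2 (reverse to put C2H2(g) on the product side; ×2 to match 2 C2H2(g) in the target): (-2)·(-1299.5) = +2599.0 kJ
ΔH° = (-2684.7) + (+2599.0) = -85.7 kJ

ΔH° = -85.7 kJ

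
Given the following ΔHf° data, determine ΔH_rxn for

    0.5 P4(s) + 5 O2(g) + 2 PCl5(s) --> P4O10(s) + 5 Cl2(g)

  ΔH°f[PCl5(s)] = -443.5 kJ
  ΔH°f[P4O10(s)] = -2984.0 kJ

Products: 1·(-2984.0) + 5·(+0.0) = -2984.0
Reactants: 1/2·(+0.0) + 5·(+0.0) + 2·(-443.5) = -887.0
ΔH_rxn = (-2984.0) − (-887.0) = -2097.0 kJ

ΔH_rxn = -2097.0 kJ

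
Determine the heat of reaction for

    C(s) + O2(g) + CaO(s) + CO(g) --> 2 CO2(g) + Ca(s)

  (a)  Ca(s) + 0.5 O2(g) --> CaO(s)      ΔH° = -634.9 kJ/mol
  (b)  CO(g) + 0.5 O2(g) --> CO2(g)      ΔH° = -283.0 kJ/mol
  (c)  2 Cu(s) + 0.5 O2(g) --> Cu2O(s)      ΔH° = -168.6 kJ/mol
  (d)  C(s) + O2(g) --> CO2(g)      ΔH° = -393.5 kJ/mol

ΔH° = -41.6 kJ/mol

(a) reversed: +634.9 kJ/mol
(b) as written: -283.0 kJ/mol
(c): not needed.
(d) as written: -393.5 kJ/mol
ΔH° = (-1)·(-634.9) + (1)·(-283.0) + (1)·(-393.5) = -41.6 kJ/mol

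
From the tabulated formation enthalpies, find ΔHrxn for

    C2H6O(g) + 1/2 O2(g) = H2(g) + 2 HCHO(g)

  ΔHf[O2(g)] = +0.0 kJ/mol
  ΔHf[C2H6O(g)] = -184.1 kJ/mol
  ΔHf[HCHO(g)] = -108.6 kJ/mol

ΔHrxn = -33.1 kJ/mol

ΔH°rxn = Σ nΔHf°(products) − Σ nΔHf°(reactants).
Products: 1·(+0.0) + 2·(-108.6) = -217.2
Reactants: 1·(-184.1) + 1/2·(+0.0) = -184.1
ΔHrxn = (-217.2) − (-184.1) = -33.1 kJ/mol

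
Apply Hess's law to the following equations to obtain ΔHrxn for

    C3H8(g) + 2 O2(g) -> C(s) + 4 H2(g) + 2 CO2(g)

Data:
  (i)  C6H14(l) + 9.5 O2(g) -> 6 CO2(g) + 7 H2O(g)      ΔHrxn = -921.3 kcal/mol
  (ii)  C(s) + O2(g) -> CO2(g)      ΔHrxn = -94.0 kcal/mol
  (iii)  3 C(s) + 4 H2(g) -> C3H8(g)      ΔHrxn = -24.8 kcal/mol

(i): not needed.
(ii) × 2: (2)·(-94.0) = -188.0 kcal/mol
(iii) reversed: +24.8 kcal/mol
Since enthalpy is a state function, ΔHrxn = (-188.0) + (+24.8) = -163.2 kcal/mol

ΔHrxn = -163.2 kcal/mol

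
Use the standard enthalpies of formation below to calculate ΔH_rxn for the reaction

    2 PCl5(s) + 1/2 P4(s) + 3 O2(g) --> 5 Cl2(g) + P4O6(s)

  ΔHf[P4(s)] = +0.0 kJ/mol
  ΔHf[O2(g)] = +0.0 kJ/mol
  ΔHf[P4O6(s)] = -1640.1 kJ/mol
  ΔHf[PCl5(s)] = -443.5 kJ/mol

Products: 5·(+0.0) + 1·(-1640.1) = -1640.1
Reactants: 2·(-443.5) + 1/2·(+0.0) + 3·(+0.0) = -887.0
ΔH_rxn = (-1640.1) − (-887.0) = -753.1 kJ/mol

ΔH_rxn = -753.1 kJ/mol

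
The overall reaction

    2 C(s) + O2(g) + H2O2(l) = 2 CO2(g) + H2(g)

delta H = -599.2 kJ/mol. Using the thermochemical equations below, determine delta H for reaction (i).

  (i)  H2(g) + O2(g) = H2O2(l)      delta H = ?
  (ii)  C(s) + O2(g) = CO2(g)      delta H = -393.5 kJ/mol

(i) reversed (reverse to put H2O2(l) on the reactant side): contributes −x
(ii) × 2 (×2 to match 2 CO2(g) in the target): (2)·(-393.5) = -787.0 kJ/mol
-599.2 = (-787.0) − x
x = (-599.2 − (-787.0)) / (-1) = -187.8 kJ/mol

delta H = -187.8 kJ/mol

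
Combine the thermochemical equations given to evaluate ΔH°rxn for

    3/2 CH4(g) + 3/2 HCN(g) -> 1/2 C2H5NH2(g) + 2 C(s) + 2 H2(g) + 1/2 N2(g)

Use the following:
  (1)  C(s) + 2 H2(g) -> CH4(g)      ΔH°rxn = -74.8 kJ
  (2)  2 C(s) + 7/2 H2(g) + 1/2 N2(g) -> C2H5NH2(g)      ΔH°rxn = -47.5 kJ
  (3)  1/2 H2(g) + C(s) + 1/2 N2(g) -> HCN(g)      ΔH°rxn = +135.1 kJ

ΔH°rxn = -114.2 kJ

(1) reversed and × 3/2: (-3/2)·(-74.8) = +112.2 kJ
(2) × 1/2: (1/2)·(-47.5) = -23.75 kJ
(3) reversed and × 3/2: (-3/2)·(+135.1) = -202.65 kJ
Summing the manipulated equations, ΔH°rxn = (+112.2) + (-23.75) + (-202.65) = -114.2 kJ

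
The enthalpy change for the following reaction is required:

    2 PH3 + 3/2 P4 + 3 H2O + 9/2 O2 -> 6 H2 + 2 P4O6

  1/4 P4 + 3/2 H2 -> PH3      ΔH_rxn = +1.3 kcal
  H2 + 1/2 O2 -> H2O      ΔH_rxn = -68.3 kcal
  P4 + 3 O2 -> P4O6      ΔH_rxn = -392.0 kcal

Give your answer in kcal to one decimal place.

equation 1 reversed and × 2 (reverse to put PH3 on the reactant side; ×2 to match 2 PH3 in the target): (-2)·(+1.3) = -2.6 kcal
equation 2 reversed and × 3 (H2O must end up as a reactant; scale by 3 for the 3 H2O): (-3)·(-68.3) = +204.9 kcal
equation 3 × 2 (scale by 2 for the 2 P4O6): (2)·(-392.0) = -784.0 kcal
ΔH_rxn = (-2.6) + (+204.9) + (-784.0) = -581.7 kcal

ΔH_rxn = -581.7 kcal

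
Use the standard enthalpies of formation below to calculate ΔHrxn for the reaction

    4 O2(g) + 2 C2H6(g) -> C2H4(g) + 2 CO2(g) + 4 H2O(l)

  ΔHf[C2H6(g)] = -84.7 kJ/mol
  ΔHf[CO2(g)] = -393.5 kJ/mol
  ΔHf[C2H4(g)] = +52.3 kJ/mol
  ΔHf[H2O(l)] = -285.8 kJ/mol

ΔHrxn = -1708.5 kJ/mol

Products: 1·(+52.3) + 2·(-393.5) + 4·(-285.8) = -1877.9
Reactants: 4·(+0.0) + 2·(-84.7) = -169.4
ΔHrxn = (-1877.9) − (-169.4) = -1708.5 kJ/mol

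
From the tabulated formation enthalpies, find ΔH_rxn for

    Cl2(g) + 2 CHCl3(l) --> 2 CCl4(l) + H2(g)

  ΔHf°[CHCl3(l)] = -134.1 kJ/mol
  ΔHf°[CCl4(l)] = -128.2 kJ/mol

Products: 2·(-128.2) + 1·(+0.0) = -256.4
Reactants: 1·(+0.0) + 2·(-134.1) = -268.2
ΔH_rxn = (-256.4) − (-268.2) = 11.8 kJ/mol

ΔH_rxn = 11.8 kJ/mol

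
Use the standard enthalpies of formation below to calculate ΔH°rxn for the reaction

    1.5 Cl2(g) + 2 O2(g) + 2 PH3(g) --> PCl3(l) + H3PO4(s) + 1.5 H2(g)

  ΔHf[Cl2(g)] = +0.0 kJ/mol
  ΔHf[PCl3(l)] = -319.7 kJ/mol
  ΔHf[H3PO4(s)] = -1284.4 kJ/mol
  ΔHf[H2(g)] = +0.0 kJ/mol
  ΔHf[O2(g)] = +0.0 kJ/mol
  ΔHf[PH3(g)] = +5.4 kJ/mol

ΔH°rxn = Σ nΔHf°(products) − Σ nΔHf°(reactants).
Products: 1·(-319.7) + 1·(-1284.4) + 3/2·(+0.0) = -1604.1
Reactants: 3/2·(+0.0) + 2·(+0.0) + 2·(+5.4) = +10.8
ΔH°rxn = (-1604.1) − (+10.8) = -1614.9 kJ/mol

ΔH°rxn = -1614.9 kJ/mol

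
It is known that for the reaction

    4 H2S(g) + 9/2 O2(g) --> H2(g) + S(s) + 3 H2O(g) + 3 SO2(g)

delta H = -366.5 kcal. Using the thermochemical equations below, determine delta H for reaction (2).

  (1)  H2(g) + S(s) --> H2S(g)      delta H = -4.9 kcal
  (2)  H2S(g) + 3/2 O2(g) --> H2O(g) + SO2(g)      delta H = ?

delta H = -123.8 kcal

(1) reversed (H2(g) must end up as a product): +4.9 kcal
(2) × 3 (×3 to match 3 H2O(g) in the target): contributes 3·x
-366.5 = (+4.9) + 3·x
x = (-366.5 − (+4.9)) / (3) = -123.8 kcal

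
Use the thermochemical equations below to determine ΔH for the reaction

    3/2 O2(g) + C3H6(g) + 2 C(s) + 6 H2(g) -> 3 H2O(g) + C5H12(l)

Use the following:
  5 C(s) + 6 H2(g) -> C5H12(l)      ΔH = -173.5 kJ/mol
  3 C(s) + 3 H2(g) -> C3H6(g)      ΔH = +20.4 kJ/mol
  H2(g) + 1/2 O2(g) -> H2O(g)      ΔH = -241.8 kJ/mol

ΔH = -919.3 kJ/mol

equation 1 as written (C5H12(l) already on the product side): -173.5 kJ/mol
equation 2 reversed (C3H6(g) must end up as a reactant): -20.4 kJ/mol
equation 3 × 3 (×3 to match 3 H2O(g) in the target): (3)·(-241.8) = -725.4 kJ/mol
By Hess's law, ΔH = (1)·(-173.5) + (-1)·(+20.4) + (3)·(-241.8) = -919.3 kJ/mol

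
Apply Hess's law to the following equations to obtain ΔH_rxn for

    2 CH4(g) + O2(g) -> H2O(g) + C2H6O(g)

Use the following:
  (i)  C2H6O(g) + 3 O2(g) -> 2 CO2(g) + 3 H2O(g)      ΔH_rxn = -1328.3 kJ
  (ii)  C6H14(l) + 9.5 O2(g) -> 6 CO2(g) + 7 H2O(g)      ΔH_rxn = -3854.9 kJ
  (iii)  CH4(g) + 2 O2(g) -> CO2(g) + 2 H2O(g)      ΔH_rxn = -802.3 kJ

(i) reversed (reverse to put C2H6O(g) on the product side): +1328.3 kJ
(ii): not needed (C6H14(l) appears nowhere else).
(iii) × 2 (×2 to match 2 CH4(g) in the target): (2)·(-802.3) = -1604.6 kJ
Since enthalpy is a state function, ΔH_rxn = (-1)·(-1328.3) + (2)·(-802.3) = -276.3 kJ

ΔH_rxn = -276.3 kJ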